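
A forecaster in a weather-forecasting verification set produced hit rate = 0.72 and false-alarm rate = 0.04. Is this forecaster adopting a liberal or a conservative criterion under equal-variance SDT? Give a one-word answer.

conservative

z(H) = 0.583, z(FA) = -1.751
c = −½·(z(H) + z(FA)) = 0.584
c > 0 → conservative criterion (biased toward responding “no”).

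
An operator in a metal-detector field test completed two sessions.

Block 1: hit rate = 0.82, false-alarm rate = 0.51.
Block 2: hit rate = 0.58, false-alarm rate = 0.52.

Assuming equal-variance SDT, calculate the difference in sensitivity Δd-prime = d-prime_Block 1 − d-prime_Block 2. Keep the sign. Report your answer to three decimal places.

Block 1: z(0.82) = 0.9154, z(0.51) = 0.0251, d' = 0.8903
Block 2: z(0.58) = 0.2019, z(0.52) = 0.0502, d' = 0.1517
Δd' = d'_Block 1 − d'_Block 2 = 0.8903 − 0.1517 = 0.7386
Block 1 has the higher sensitivity.

Δd-prime = 0.739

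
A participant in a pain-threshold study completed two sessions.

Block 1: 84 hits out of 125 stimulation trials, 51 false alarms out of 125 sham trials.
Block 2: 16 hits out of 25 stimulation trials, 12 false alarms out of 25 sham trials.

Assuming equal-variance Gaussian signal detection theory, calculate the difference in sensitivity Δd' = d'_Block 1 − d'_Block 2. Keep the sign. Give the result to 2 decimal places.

Block 1: z(0.6720) = 0.445, z(0.4080) = -0.233, d' = 0.678
Block 2: z(0.6400) = 0.358, z(0.4800) = -0.050, d' = 0.408
Δd' = d'_Block 1 − d'_Block 2 = 0.678 − 0.408 = 0.270
Block 1 has the higher sensitivity.

Δd' = 0.27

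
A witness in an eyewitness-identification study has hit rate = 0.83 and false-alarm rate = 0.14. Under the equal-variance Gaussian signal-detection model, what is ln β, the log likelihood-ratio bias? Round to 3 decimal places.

ln β = 0.128

z(H) = 0.9542
z(FA) = -1.0803
ln β = −½·[z(H)² − z(FA)²] = −0.5 × (0.9105 − 1.1670) = 0.12825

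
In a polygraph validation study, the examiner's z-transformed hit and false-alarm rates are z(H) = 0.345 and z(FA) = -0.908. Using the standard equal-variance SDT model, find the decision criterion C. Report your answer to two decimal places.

C = 0.28

c = −½·[z(H) + z(FA)] = −½·(0.345 + (-0.908)) = 0.2815
c > 0: the examiner has a conservative response bias.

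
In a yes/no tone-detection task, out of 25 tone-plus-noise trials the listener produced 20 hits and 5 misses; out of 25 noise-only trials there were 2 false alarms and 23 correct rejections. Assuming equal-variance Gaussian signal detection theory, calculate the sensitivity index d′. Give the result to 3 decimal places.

d′ = 2.247

H = 20/25 = 0.8000
FA = 2/25 = 0.0800
z(H) = z(0.8000) = 0.8416
z(FA) = z(0.0800) = -1.4051
d' = z(H) − z(FA) = 0.8416 − (-1.4051) = 2.2467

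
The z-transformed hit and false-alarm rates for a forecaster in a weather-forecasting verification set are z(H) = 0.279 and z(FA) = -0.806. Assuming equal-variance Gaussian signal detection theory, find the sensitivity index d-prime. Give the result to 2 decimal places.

d-prime = 1.09

d' = z(H) − z(FA) = 0.279 − (-0.806) = 1.085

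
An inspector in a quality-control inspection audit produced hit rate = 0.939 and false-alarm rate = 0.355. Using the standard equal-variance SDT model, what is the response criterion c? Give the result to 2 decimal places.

Φ⁻¹(H) = 1.546
Φ⁻¹(FA) = -0.372
c = −½·[z(H) + z(FA)] = −0.5 × (1.546 + (-0.372)) = -0.587

c = -0.59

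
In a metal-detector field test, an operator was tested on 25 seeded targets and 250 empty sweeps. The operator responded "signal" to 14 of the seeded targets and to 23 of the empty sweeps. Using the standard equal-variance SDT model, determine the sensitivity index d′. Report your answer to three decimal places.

d′ = 1.480

H = 14/25 = 0.5600
FA = 23/250 = 0.0920
Φ⁻¹(0.5600) = 0.1510, Φ⁻¹(0.0920) = -1.3285
d' = z(H) − z(FA) = 0.1510 − (-1.3285) = 1.4795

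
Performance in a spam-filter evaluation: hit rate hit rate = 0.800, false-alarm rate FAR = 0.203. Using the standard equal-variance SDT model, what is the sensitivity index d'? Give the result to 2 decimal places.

z(H) = 0.842
z(FA) = -0.831
d' = z(H) − z(FA) = 0.842 − (-0.831) = 1.673

d' = 1.67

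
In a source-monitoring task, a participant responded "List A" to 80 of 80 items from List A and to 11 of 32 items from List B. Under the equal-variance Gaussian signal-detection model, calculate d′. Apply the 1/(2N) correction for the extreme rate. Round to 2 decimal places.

The hit rate is 80/80 = 1, so apply the 1/(2N) correction: H → 1 − 1/(2·80) = 0.99375.
z(H) = z(0.99375) = 2.498
z(FA) = z(0.34375) = -0.402
d' = 2.498 − (-0.402) = 2.900

d′ = 2.90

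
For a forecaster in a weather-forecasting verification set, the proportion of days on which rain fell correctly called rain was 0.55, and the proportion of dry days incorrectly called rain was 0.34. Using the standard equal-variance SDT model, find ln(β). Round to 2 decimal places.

z(0.55) = 0.126, z(0.34) = -0.412
ln β = −½·[z(H)² − z(FA)²] = −0.5 × (0.016 − 0.170) = 0.077

ln β = 0.08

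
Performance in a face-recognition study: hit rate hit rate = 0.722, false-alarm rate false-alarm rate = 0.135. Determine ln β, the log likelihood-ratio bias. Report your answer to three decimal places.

z(0.722) = 0.5888, z(0.135) = -1.1031
ln β = −½·[z(H)² − z(FA)²] = −0.5 × (0.3467 − 1.2168) = 0.43505

ln β = 0.435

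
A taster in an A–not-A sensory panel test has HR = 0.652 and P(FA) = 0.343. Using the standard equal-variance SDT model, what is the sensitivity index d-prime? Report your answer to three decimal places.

d-prime = 0.795

z(0.652) = 0.3907, z(0.343) = -0.4043
d' = z(H) − z(FA) = 0.3907 − (-0.4043) = 0.7950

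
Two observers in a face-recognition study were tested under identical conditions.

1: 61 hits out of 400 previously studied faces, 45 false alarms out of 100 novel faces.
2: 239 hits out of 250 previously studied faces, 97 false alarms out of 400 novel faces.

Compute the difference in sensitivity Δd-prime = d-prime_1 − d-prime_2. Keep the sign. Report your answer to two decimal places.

Δd-prime = -3.30

1: z(0.1525) = -1.026, z(0.4500) = -0.126, d' = -0.900
2: z(0.9560) = 1.706, z(0.2425) = -0.698, d' = 2.404
Δd' = d'_1 − d'_2 = -0.900 − 2.404 = -3.304
2 has the higher sensitivity.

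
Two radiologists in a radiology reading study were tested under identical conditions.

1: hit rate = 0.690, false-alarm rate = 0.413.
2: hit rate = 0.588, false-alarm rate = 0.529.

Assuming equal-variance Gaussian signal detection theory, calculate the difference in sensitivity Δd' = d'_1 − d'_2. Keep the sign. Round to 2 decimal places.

1: z(0.690) = 0.496, z(0.413) = -0.220, d' = 0.716
2: z(0.588) = 0.222, z(0.529) = 0.073, d' = 0.149
Δd' = d'_1 − d'_2 = 0.716 − 0.149 = 0.567
1 has the higher sensitivity.

Δd' = 0.57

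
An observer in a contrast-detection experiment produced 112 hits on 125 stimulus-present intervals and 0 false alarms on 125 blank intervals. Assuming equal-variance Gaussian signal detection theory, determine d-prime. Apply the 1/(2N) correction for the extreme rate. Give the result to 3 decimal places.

d-prime = 3.911

The false-alarm rate is 0/125 = 0, so apply the 1/(2N) correction: FA → 1/(2·125) = 0.00400.
z(H) = z(0.89600) = 1.2591
z(FA) = z(0.00400) = -2.6521
d' = 1.2591 − (-2.6521) = 3.9112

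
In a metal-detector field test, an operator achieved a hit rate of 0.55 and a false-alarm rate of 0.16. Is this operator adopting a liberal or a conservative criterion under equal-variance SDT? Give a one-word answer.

z(H) = 0.126, z(FA) = -0.994
c = −½·(z(H) + z(FA)) = 0.434
c > 0 → conservative criterion (biased toward responding “no”).

conservative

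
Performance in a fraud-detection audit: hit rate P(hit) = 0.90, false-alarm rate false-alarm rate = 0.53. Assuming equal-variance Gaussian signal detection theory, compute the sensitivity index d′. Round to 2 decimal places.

z(H) = 1.2816
z(FA) = 0.0753
d' = z(H) − z(FA) = 1.2816 − 0.0753 = 1.2063

d′ = 1.21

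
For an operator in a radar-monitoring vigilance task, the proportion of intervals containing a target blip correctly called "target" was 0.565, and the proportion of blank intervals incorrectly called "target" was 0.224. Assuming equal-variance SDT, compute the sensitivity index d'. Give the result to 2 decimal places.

d' = 0.92

Φ⁻¹(0.565) = 0.164, Φ⁻¹(0.224) = -0.759
d' = z(H) − z(FA) = 0.164 − (-0.759) = 0.923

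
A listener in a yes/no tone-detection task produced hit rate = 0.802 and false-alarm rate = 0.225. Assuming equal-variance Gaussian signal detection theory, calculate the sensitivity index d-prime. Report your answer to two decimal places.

d-prime = 1.60

Φ⁻¹(0.802) = 0.849, Φ⁻¹(0.225) = -0.755
d' = z(H) − z(FA) = 0.849 − (-0.755) = 1.604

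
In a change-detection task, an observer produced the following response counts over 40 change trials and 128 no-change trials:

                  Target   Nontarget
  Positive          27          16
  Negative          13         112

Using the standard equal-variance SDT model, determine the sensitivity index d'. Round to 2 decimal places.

d' = 1.60

H = 27/40 = 0.6750
FA = 16/128 = 0.1250
z(H) = z(0.6750) = 0.454
z(FA) = z(0.1250) = -1.150
d' = z(H) − z(FA) = 0.454 − (-1.150) = 1.604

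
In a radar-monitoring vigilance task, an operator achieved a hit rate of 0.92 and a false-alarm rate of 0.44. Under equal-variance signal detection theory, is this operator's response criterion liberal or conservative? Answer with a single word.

liberal

z(H) = 1.405, z(FA) = -0.151
c = −½·(z(H) + z(FA)) = -0.627
c < 0 → liberal criterion (biased toward responding “yes”).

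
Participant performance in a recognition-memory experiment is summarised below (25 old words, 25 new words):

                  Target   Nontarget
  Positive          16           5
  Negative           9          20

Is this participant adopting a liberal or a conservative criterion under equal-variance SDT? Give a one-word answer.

z(H) = 0.358, z(FA) = -0.842
c = −½·(z(H) + z(FA)) = 0.242
c > 0 → conservative criterion (biased toward responding “no”).

conservative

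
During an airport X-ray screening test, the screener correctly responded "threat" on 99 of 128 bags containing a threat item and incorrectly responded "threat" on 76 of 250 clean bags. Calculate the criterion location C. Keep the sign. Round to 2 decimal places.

C = -0.12

H = 99/128 = 0.7734
FA = 76/250 = 0.3040
Φ⁻¹(H) = Φ⁻¹(0.7734) = 0.7501
Φ⁻¹(FA) = Φ⁻¹(0.3040) = -0.5129
c = −½·[z(H) + z(FA)] = −0.5 × (0.7501 + (-0.5129)) = -0.1186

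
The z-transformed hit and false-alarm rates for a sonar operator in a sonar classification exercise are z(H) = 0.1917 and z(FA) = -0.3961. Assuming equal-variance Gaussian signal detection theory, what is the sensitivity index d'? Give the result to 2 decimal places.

d' = 0.59

d' = z(H) − z(FA) = 0.1917 − (-0.3961) = 0.5878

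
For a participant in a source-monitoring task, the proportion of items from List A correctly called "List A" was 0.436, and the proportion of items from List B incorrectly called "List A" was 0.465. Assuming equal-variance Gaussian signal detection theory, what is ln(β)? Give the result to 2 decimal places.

z(H) = -0.161
z(FA) = -0.088
ln β = −½·[z(H)² − z(FA)²] = −0.5 × (0.026 − 0.008) = -0.009

ln β = -0.01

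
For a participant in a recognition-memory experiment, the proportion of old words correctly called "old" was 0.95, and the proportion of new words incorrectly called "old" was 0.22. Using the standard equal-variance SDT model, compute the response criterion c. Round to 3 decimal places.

Φ⁻¹(H) = Φ⁻¹(0.95) = 1.6449
Φ⁻¹(FA) = Φ⁻¹(0.22) = -0.7722
c = −½·[z(H) + z(FA)] = −0.5 × (1.6449 + (-0.7722)) = -0.43635
c < 0: the participant has a liberal response bias.

c = -0.436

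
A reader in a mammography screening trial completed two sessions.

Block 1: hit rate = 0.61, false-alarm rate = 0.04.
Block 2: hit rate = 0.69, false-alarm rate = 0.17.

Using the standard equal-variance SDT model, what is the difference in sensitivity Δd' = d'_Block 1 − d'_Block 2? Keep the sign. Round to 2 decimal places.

Δd' = 0.58

Block 1: z(0.61) = 0.279, z(0.04) = -1.751, d' = 2.030
Block 2: z(0.69) = 0.496, z(0.17) = -0.954, d' = 1.450
Δd' = d'_Block 1 − d'_Block 2 = 2.030 − 1.450 = 0.580
Block 1 has the higher sensitivity.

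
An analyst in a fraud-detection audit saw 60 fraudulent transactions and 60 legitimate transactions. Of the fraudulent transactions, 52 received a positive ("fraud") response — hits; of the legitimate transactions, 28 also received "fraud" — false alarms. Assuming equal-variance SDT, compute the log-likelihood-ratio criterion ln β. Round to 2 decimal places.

ln β = -0.61

H = 52/60 = 0.8667
FA = 28/60 = 0.4667
z(H) = 1.111
z(FA) = -0.084
ln β = −½·[z(H)² − z(FA)²] = −0.5 × (1.234 − 0.007) = -0.6135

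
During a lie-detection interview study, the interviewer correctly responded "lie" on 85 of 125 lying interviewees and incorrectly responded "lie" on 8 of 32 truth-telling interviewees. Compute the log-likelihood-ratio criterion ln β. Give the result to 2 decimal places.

ln β = 0.12

H = 85/125 = 0.6800
FA = 8/32 = 0.2500
z(0.6800) = 0.468, z(0.2500) = -0.674
ln β = −½·[z(H)² − z(FA)²] = −0.5 × (0.219 − 0.454) = 0.1175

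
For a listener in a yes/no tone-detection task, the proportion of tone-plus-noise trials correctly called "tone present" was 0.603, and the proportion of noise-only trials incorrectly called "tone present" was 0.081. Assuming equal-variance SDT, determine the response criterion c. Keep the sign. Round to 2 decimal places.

c = 0.57

z(0.603) = 0.261, z(0.081) = -1.398
c = −½·[z(H) + z(FA)] = −0.5 × (0.261 + (-1.398)) = 0.5685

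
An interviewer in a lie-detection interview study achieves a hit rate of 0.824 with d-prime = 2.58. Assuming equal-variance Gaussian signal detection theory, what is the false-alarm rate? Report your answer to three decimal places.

false-alarm rate = 0.050

z(hit rate) = z(0.824) = 0.9307
z(FA) = z(H) − d' = 0.9307 − 2.58 = -1.6493
false-alarm rate = Φ(-1.6493) = 0.0495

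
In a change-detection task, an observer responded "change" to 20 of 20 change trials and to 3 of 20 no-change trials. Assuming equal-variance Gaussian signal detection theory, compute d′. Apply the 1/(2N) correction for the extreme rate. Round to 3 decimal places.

d′ = 2.996

The hit rate is 20/20 = 1, so apply the 1/(2N) correction: H → 1 − 1/(2·20) = 0.97500.
z(H) = z(0.97500) = 1.9600
z(FA) = z(0.15000) = -1.0364
d' = 1.9600 − (-1.0364) = 2.9964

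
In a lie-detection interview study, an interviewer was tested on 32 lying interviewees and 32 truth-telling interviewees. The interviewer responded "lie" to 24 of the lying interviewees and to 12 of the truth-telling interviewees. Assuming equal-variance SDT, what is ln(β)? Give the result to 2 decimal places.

H = 24/32 = 0.7500
FA = 12/32 = 0.3750
z(H) = z(0.7500) = 0.674
z(FA) = z(0.3750) = -0.319
ln β = −½·[z(H)² − z(FA)²] = −0.5 × (0.454 − 0.102) = -0.176

ln β = -0.18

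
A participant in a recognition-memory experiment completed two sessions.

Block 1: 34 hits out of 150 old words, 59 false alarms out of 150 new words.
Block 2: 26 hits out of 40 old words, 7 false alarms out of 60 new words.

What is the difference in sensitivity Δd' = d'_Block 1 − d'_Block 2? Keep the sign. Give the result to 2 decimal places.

Block 1: z(0.2267) = -0.750, z(0.3933) = -0.271, d' = -0.479
Block 2: z(0.6500) = 0.385, z(0.1167) = -1.192, d' = 1.577
Δd' = d'_Block 1 − d'_Block 2 = -0.479 − 1.577 = -2.056
Block 2 has the higher sensitivity.

Δd' = -2.06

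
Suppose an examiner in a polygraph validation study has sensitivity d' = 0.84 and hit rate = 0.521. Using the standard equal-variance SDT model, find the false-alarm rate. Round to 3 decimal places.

false-alarm rate = 0.216

z(hit rate) = z(0.521) = 0.0527
z(FA) = z(H) − d' = 0.0527 − 0.84 = -0.7873
false-alarm rate = Φ(-0.7873) = 0.2156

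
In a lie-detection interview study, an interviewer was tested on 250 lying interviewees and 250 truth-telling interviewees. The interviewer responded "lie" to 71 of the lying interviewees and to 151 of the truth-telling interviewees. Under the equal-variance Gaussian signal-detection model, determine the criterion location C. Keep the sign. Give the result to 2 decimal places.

H = 71/250 = 0.2840
FA = 151/250 = 0.6040
z(H) = z(0.2840) = -0.571
z(FA) = z(0.6040) = 0.264
c = −½·[z(H) + z(FA)] = −0.5 × (-0.571 + 0.264) = 0.1535

C = 0.15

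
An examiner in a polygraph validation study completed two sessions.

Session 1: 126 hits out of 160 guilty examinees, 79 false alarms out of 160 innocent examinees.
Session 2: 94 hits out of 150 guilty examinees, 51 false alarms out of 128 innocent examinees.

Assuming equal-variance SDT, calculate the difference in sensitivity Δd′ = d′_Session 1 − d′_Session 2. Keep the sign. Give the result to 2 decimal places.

Session 1: z(0.7875) = 0.798, z(0.4938) = -0.016, d' = 0.814
Session 2: z(0.6267) = 0.323, z(0.3984) = -0.257, d' = 0.580
Δd' = d'_Session 1 − d'_Session 2 = 0.814 − 0.580 = 0.234
Session 1 has the higher sensitivity.

Δd′ = 0.23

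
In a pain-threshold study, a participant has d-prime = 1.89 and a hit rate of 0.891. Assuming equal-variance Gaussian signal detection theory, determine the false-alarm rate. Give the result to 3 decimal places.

false-alarm rate = 0.255

z(hit rate) = z(0.891) = 1.2319
z(FA) = z(H) − d' = 1.2319 − 1.89 = -0.6581
false-alarm rate = Φ(-0.6581) = 0.2552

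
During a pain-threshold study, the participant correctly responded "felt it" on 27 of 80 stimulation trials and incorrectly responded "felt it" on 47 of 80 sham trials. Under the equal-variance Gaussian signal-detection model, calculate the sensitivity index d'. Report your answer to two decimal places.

d' = -0.64

H = 27/80 = 0.3375
FA = 47/80 = 0.5875
z(H) = -0.419
z(FA) = 0.221
d' = z(H) − z(FA) = -0.419 − 0.221 = -0.640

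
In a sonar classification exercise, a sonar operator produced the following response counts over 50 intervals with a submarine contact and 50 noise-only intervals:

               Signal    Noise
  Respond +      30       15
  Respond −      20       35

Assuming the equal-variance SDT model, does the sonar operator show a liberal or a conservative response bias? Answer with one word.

conservative

z(H) = 0.253, z(FA) = -0.524
c = −½·(z(H) + z(FA)) = 0.1355
c > 0 → conservative criterion (biased toward responding “no”).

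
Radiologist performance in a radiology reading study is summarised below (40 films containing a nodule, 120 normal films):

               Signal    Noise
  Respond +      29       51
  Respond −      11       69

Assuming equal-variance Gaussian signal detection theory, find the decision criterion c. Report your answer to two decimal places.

c = -0.20

H = 29/40 = 0.7250
FA = 51/120 = 0.4250
Φ⁻¹(H) = Φ⁻¹(0.7250) = 0.5978
Φ⁻¹(FA) = Φ⁻¹(0.4250) = -0.1891
c = −½·[z(H) + z(FA)] = −0.5 × (0.5978 + (-0.1891)) = -0.20435
c < 0: the radiologist has a liberal response bias.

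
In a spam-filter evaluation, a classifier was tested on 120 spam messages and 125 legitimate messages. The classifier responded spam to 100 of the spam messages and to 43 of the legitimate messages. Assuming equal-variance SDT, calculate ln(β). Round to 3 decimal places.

ln β = -0.387

H = 100/120 = 0.8333
FA = 43/125 = 0.3440
Φ⁻¹(H) = Φ⁻¹(0.8333) = 0.9673
Φ⁻¹(FA) = Φ⁻¹(0.3440) = -0.4016
ln β = −½·[z(H)² − z(FA)²] = −0.5 × (0.9357 − 0.1613) = -0.3872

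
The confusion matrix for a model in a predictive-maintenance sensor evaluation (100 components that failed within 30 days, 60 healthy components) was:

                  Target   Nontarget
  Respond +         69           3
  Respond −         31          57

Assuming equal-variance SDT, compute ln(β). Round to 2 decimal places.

H = 69/100 = 0.6900
FA = 3/60 = 0.0500
z(H) = 0.496
z(FA) = -1.645
ln β = −½·[z(H)² − z(FA)²] = −0.5 × (0.246 − 2.706) = 1.230

ln β = 1.23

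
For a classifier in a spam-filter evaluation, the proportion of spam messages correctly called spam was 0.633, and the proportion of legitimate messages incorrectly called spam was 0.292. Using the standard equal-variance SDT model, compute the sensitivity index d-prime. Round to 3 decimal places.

d-prime = 0.887

z(H) = 0.3398
z(FA) = -0.5476
d' = z(H) − z(FA) = 0.3398 − (-0.5476) = 0.8874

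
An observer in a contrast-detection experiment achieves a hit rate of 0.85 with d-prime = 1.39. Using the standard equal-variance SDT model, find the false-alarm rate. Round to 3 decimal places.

false-alarm rate = 0.362

z(hit rate) = z(0.85) = 1.0364
z(FA) = z(H) − d' = 1.0364 − 1.39 = -0.3536
false-alarm rate = Φ(-0.3536) = 0.3618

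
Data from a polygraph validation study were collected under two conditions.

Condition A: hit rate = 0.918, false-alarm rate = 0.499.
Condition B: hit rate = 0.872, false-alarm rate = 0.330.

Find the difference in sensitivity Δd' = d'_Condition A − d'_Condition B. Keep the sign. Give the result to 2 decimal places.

Condition A: z(0.918) = 1.392, z(0.499) = -0.003, d' = 1.395
Condition B: z(0.872) = 1.136, z(0.330) = -0.440, d' = 1.576
Δd' = d'_Condition A − d'_Condition B = 1.395 − 1.576 = -0.181
Condition B has the higher sensitivity.

Δd' = -0.18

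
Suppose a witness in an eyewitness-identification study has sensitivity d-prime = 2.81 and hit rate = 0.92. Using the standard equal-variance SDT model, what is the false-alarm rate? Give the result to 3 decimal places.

false-alarm rate = 0.080

z(hit rate) = z(0.92) = 1.4051
z(FA) = z(H) − d' = 1.4051 − 2.81 = -1.4049
false-alarm rate = Φ(-1.4049) = 0.0800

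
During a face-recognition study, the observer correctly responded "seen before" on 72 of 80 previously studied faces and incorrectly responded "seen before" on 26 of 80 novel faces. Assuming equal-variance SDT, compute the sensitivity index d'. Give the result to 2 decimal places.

H = 72/80 = 0.9000
FA = 26/80 = 0.3250
Φ⁻¹(0.9000) = 1.2816, Φ⁻¹(0.3250) = -0.4538
d' = z(H) − z(FA) = 1.2816 − (-0.4538) = 1.7354

d' = 1.74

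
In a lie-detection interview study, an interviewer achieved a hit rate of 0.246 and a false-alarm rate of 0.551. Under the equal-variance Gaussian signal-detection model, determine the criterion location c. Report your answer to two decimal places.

z(0.246) = -0.687, z(0.551) = 0.128
c = −½·[z(H) + z(FA)] = −0.5 × (-0.687 + 0.128) = 0.2795

c = 0.28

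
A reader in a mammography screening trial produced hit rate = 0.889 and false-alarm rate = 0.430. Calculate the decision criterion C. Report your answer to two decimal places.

C = -0.52

z(0.889) = 1.2212, z(0.430) = -0.1764
c = −½·[z(H) + z(FA)] = −0.5 × (1.2212 + (-0.1764)) = -0.5224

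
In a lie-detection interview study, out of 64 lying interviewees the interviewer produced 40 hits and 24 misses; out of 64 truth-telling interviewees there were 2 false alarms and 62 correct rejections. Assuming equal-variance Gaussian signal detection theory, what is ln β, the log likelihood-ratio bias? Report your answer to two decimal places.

H = 40/64 = 0.6250
FA = 2/64 = 0.0312
z(0.6250) = 0.319, z(0.0312) = -1.863
ln β = −½·[z(H)² − z(FA)²] = −0.5 × (0.102 − 3.471) = 1.6845

ln β = 1.68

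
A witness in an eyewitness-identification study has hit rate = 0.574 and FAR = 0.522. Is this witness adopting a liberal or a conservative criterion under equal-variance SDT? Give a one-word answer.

liberal

z(H) = 0.187, z(FA) = 0.055
c = −½·(z(H) + z(FA)) = -0.121
c < 0 → liberal criterion (biased toward responding “yes”).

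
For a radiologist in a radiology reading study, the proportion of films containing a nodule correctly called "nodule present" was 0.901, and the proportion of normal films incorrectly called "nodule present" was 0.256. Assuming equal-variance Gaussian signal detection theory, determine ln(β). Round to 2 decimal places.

ln β = -0.61

Φ⁻¹(H) = Φ⁻¹(0.901) = 1.287
Φ⁻¹(FA) = Φ⁻¹(0.256) = -0.656
ln β = −½·[z(H)² − z(FA)²] = −0.5 × (1.656 − 0.430) = -0.613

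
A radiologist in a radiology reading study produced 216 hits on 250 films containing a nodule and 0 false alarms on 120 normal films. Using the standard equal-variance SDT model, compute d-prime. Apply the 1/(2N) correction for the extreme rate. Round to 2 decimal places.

The false-alarm rate is 0/120 = 0, so apply the 1/(2N) correction: FA → 1/(2·120) = 0.00417.
z(H) = z(0.86400) = 1.098
z(FA) = z(0.00417) = -2.638
d' = 1.098 − (-2.638) = 3.736

d-prime = 3.74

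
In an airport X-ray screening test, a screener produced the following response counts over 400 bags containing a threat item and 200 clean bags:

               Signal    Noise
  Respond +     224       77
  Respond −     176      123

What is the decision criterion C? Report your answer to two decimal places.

H = 224/400 = 0.5600
FA = 77/200 = 0.3850
Φ⁻¹(H) = 0.1510
Φ⁻¹(FA) = -0.2924
c = −½·[z(H) + z(FA)] = −0.5 × (0.1510 + (-0.2924)) = 0.0707

C = 0.07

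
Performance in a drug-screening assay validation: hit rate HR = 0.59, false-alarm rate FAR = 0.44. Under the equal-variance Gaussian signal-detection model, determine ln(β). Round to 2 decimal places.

ln β = -0.01

z(H) = z(0.59) = 0.228
z(FA) = z(0.44) = -0.151
ln β = −½·[z(H)² − z(FA)²] = −0.5 × (0.052 − 0.023) = -0.0145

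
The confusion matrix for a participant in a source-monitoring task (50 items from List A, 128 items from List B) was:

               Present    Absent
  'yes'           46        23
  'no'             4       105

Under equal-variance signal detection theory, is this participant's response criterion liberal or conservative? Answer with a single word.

z(H) = 1.405, z(FA) = -0.917
c = −½·(z(H) + z(FA)) = -0.244
c < 0 → liberal criterion (biased toward responding “yes”).

liberal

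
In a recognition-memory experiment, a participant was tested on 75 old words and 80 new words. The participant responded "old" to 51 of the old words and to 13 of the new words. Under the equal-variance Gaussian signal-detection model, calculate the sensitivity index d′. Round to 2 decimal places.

d′ = 1.45

H = 51/75 = 0.6800
FA = 13/80 = 0.1625
z(H) = 0.468
z(FA) = -0.984
d' = z(H) − z(FA) = 0.468 − (-0.984) = 1.452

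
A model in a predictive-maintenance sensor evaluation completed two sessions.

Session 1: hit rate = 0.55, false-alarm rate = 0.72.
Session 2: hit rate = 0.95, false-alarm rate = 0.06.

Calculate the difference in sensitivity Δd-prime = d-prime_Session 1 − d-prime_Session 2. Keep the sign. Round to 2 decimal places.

Session 1: z(0.55) = 0.126, z(0.72) = 0.583, d' = -0.457
Session 2: z(0.95) = 1.645, z(0.06) = -1.555, d' = 3.200
Δd' = d'_Session 1 − d'_Session 2 = -0.457 − 3.200 = -3.657
Session 2 has the higher sensitivity.

Δd-prime = -3.66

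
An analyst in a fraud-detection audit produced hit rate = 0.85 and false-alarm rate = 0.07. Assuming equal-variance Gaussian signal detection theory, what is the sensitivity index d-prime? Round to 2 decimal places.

z(H) = z(0.85) = 1.036
z(FA) = z(0.07) = -1.476
d' = z(H) − z(FA) = 1.036 − (-1.476) = 2.512

d-prime = 2.51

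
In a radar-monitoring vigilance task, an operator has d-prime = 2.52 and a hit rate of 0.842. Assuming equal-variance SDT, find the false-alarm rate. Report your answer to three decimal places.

false-alarm rate = 0.065

z(hit rate) = z(0.842) = 1.0027
z(FA) = z(H) − d' = 1.0027 − 2.52 = -1.5173
false-alarm rate = Φ(-1.5173) = 0.0646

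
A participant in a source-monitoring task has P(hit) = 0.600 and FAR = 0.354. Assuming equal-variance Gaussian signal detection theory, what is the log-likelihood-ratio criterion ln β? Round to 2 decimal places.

ln β = 0.04

Φ⁻¹(H) = Φ⁻¹(0.600) = 0.253
Φ⁻¹(FA) = Φ⁻¹(0.354) = -0.375
ln β = −½·[z(H)² − z(FA)²] = −0.5 × (0.064 − 0.141) = 0.0385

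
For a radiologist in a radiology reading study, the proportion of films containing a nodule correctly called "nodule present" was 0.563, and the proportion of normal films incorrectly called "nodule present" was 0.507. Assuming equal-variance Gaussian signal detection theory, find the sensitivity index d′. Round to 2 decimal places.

Φ⁻¹(H) = 0.159
Φ⁻¹(FA) = 0.018
d' = z(H) − z(FA) = 0.159 − 0.018 = 0.141

d′ = 0.14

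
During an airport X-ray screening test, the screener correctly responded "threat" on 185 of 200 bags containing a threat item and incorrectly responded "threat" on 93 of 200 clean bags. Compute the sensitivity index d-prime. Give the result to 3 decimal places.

d-prime = 1.527

H = 185/200 = 0.9250
FA = 93/200 = 0.4650
z(H) = z(0.9250) = 1.4395
z(FA) = z(0.4650) = -0.0878
d' = z(H) − z(FA) = 1.4395 − (-0.0878) = 1.5273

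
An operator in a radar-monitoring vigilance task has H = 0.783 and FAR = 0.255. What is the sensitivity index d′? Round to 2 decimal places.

d′ = 1.44

z(H) = z(0.783) = 0.7824
z(FA) = z(0.255) = -0.6588
d' = z(H) − z(FA) = 0.7824 − (-0.6588) = 1.4412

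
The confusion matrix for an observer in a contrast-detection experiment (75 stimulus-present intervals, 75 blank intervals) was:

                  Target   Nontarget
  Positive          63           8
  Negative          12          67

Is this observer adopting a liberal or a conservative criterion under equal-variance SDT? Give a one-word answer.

conservative

z(H) = 0.994, z(FA) = -1.244
c = −½·(z(H) + z(FA)) = 0.125
c > 0 → conservative criterion (biased toward responding “no”).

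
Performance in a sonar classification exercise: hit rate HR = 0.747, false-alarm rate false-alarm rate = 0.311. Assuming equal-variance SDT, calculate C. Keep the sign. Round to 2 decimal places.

Φ⁻¹(0.747) = 0.6651, Φ⁻¹(0.311) = -0.4930
c = −½·[z(H) + z(FA)] = −0.5 × (0.6651 + (-0.4930)) = -0.08605
c < 0: the sonar operator has a liberal response bias.

C = -0.09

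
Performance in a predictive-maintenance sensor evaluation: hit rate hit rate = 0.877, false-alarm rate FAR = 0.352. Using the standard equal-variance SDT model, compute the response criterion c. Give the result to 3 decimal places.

Φ⁻¹(0.877) = 1.1601, Φ⁻¹(0.352) = -0.3799
c = −½·[z(H) + z(FA)] = −0.5 × (1.1601 + (-0.3799)) = -0.3901

c = -0.390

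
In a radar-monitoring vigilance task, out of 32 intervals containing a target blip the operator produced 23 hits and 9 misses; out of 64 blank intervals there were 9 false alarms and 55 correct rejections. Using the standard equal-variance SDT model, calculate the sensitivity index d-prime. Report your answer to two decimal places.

H = 23/32 = 0.7188
FA = 9/64 = 0.1406
Φ⁻¹(H) = 0.5793
Φ⁻¹(FA) = -1.0776
d' = z(H) − z(FA) = 0.5793 − (-1.0776) = 1.6569

d-prime = 1.66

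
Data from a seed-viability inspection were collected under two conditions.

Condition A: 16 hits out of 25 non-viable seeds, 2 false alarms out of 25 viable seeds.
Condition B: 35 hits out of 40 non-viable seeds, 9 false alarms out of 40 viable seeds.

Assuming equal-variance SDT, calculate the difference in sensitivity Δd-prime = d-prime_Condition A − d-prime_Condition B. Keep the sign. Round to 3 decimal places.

Condition A: z(0.6400) = 0.3585, z(0.0800) = -1.4051, d' = 1.7636
Condition B: z(0.8750) = 1.1503, z(0.2250) = -0.7554, d' = 1.9057
Δd' = d'_Condition A − d'_Condition B = 1.7636 − 1.9057 = -0.1421
Condition B has the higher sensitivity.

Δd-prime = -0.142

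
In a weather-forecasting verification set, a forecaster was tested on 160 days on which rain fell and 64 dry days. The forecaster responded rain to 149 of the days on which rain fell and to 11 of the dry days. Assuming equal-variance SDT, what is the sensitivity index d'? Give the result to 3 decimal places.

H = 149/160 = 0.9313
FA = 11/64 = 0.1719
z(H) = z(0.9313) = 1.4855
z(FA) = z(0.1719) = -0.9467
d' = z(H) − z(FA) = 1.4855 − (-0.9467) = 2.4322

d' = 2.432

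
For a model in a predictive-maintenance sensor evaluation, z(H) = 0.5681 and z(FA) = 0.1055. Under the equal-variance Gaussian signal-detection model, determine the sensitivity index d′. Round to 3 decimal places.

d′ = 0.463

d' = z(H) − z(FA) = 0.5681 − 0.1055 = 0.4626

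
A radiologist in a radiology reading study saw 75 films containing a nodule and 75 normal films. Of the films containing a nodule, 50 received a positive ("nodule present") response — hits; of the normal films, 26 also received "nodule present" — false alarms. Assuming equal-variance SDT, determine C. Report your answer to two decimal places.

H = 50/75 = 0.6667
FA = 26/75 = 0.3467
z(H) = z(0.6667) = 0.431
z(FA) = z(0.3467) = -0.394
c = −½·[z(H) + z(FA)] = −0.5 × (0.431 + (-0.394)) = -0.0185
c < 0: the radiologist has a liberal response bias.

C = -0.02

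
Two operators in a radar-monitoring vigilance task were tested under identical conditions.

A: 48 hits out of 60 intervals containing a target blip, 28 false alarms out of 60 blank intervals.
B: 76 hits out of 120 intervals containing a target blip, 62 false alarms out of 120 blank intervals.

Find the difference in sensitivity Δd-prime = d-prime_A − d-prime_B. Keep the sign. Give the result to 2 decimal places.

Δd-prime = 0.63

A: z(0.8000) = 0.842, z(0.4667) = -0.084, d' = 0.926
B: z(0.6333) = 0.341, z(0.5167) = 0.042, d' = 0.299
Δd' = d'_A − d'_B = 0.926 − 0.299 = 0.627
A has the higher sensitivity.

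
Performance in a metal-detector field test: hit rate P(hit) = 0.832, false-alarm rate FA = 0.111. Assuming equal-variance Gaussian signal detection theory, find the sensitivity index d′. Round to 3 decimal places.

d′ = 2.183

z(H) = z(0.832) = 0.9621
z(FA) = z(0.111) = -1.2212
d' = z(H) − z(FA) = 0.9621 − (-1.2212) = 2.1833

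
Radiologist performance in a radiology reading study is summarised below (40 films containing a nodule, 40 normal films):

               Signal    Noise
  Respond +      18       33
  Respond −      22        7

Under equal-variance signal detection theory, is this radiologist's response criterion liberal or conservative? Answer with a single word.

z(H) = -0.126, z(FA) = 0.935
c = −½·(z(H) + z(FA)) = -0.4045
c < 0 → liberal criterion (biased toward responding “yes”).

liberal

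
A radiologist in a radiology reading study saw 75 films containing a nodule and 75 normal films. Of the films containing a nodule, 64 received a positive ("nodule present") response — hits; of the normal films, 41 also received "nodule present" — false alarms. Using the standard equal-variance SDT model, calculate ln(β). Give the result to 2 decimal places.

ln β = -0.55

H = 64/75 = 0.8533
FA = 41/75 = 0.5467
z(H) = z(0.8533) = 1.051
z(FA) = z(0.5467) = 0.117
ln β = −½·[z(H)² − z(FA)²] = −0.5 × (1.105 − 0.014) = -0.5455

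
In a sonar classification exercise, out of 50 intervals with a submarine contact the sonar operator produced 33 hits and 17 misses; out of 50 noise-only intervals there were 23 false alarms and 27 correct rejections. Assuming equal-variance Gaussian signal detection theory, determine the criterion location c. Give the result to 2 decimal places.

H = 33/50 = 0.6600
FA = 23/50 = 0.4600
z(0.6600) = 0.4125, z(0.4600) = -0.1004
c = −½·[z(H) + z(FA)] = −0.5 × (0.4125 + (-0.1004)) = -0.15605
c < 0: the sonar operator has a liberal response bias.

c = -0.16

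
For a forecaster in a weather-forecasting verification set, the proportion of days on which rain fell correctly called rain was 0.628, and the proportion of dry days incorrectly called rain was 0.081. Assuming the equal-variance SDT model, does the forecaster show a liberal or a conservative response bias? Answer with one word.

conservative

z(H) = 0.327, z(FA) = -1.398
c = −½·(z(H) + z(FA)) = 0.5355
c > 0 → conservative criterion (biased toward responding “no”).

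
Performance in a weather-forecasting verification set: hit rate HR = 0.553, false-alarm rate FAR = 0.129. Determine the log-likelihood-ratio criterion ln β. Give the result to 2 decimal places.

Φ⁻¹(H) = Φ⁻¹(0.553) = 0.133
Φ⁻¹(FA) = Φ⁻¹(0.129) = -1.131
ln β = −½·[z(H)² − z(FA)²] = −0.5 × (0.018 − 1.279) = 0.6305

ln β = 0.63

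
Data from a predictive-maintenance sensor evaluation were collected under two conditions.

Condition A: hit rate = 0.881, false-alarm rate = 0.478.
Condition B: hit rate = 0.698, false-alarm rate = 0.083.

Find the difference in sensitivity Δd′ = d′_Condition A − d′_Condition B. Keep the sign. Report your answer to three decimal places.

Δd′ = -0.669

Condition A: z(0.881) = 1.1800, z(0.478) = -0.0552, d' = 1.2352
Condition B: z(0.698) = 0.5187, z(0.083) = -1.3852, d' = 1.9039
Δd' = d'_Condition A − d'_Condition B = 1.2352 − 1.9039 = -0.6687
Condition B has the higher sensitivity.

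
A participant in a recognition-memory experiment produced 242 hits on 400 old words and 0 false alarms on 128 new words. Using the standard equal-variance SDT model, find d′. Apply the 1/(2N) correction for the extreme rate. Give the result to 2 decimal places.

d′ = 2.93

The false-alarm rate is 0/128 = 0, so apply the 1/(2N) correction: FA → 1/(2·128) = 0.00391.
z(H) = z(0.60500) = 0.266
z(FA) = z(0.00391) = -2.660
d' = 0.266 − (-2.660) = 2.926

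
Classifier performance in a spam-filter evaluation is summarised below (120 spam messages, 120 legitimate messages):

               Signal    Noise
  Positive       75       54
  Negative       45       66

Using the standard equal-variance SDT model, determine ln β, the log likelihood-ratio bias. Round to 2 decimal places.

ln β = -0.04

H = 75/120 = 0.6250
FA = 54/120 = 0.4500
z(H) = z(0.6250) = 0.319
z(FA) = z(0.4500) = -0.126
ln β = −½·[z(H)² − z(FA)²] = −0.5 × (0.102 − 0.016) = -0.043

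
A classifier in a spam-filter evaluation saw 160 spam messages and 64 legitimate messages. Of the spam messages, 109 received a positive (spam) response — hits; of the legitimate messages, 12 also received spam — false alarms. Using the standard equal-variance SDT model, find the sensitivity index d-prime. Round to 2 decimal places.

H = 109/160 = 0.6813
FA = 12/64 = 0.1875
z(H) = 0.4713
z(FA) = -0.8871
d' = z(H) − z(FA) = 0.4713 − (-0.8871) = 1.3584

d-prime = 1.36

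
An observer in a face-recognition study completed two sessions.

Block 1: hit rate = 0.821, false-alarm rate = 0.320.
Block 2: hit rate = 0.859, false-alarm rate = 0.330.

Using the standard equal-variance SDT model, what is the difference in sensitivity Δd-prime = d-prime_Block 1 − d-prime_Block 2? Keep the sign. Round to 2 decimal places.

Block 1: z(0.821) = 0.919, z(0.320) = -0.468, d' = 1.387
Block 2: z(0.859) = 1.076, z(0.330) = -0.440, d' = 1.516
Δd' = d'_Block 1 − d'_Block 2 = 1.387 − 1.516 = -0.129
Block 2 has the higher sensitivity.

Δd-prime = -0.13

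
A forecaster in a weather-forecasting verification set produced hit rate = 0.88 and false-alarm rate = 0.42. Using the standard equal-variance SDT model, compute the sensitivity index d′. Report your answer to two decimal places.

d′ = 1.38

z(H) = z(0.88) = 1.175
z(FA) = z(0.42) = -0.202
d' = z(H) − z(FA) = 1.175 − (-0.202) = 1.377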